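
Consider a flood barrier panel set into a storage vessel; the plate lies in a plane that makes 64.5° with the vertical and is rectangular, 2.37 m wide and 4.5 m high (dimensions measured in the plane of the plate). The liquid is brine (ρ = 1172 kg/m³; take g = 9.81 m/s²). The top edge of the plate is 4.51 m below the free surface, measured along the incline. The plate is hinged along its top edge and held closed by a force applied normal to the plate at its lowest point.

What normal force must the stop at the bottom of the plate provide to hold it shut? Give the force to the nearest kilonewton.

P ≈ 198 kN

γ = ρg = 1172 × 9.81 / 1000 = 11.49732 kN/m³.
The plate makes 64.5° with the vertical, i.e. θ = 90° − 64.5° = 25.5° to the horizontal. Measuring y along the incline from the free-surface line, vertical depth h = y·sinθ with sinθ = 0.430511.
The centroid lies 4.5/2 = 2.25 m below the top edge, so y_c = 4.51 + 2.25 = 6.76 m and h_c = 6.76 × 0.430511 = 2.91025 m.
A = 2.37 × 4.5 = 10.665 m².
Resultant F = γ·h_c·A = 11.49732 × 2.91025 × 10.665 = 356.852 kN.
I_c = b·h³/12 = 2.37 × 4.5³/12 = 17.9972 m⁴.
Centre of pressure: y_p = y_c + I_c/(y_c·A) = 6.76 + 17.9972/(6.76 × 10.665) = 6.76 + 0.24963 = 7.00963 m along the plane.
The resultant acts 2.25 + 0.24963 = 2.49963 m (along the plate) below the hinge at the top edge, so the moment about the hinge is M = F × 2.49963 = 356.852 × 2.49963 = 891.998 kN·m.
A normal force at the bottom, 4.5 m from the hinge, must supply this moment: P = 891.998/4.5 = 198.222 kN.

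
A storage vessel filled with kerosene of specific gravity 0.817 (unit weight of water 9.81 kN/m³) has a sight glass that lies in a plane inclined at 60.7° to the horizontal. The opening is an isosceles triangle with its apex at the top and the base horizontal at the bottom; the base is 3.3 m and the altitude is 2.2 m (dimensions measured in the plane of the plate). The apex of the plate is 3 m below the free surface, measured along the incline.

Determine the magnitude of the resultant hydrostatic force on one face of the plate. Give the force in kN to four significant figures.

γ = 0.817 × 9.81 = 8.01477 kN/m³.
Let θ = 60.7° be the plate's angle to the horizontal; measure y along the incline from where the plane meets the free surface. Vertical depth h = y·sinθ with sinθ = 0.872069.
With the apex up, the centroid sits 2h/3 = 2 × 2.2/3 = 1.46667 m below the apex, so y_c = 3 + 1.46667 = 4.46667 m and h_c = 4.46667 × 0.872069 = 3.89524 m.
A = ½ × 3.3 × 2.2 = 3.63 m².
Resultant F = γ·h_c·A = 8.01477 × 3.89524 × 3.63 = 113.327 kN.

F ≈ 113.3 kN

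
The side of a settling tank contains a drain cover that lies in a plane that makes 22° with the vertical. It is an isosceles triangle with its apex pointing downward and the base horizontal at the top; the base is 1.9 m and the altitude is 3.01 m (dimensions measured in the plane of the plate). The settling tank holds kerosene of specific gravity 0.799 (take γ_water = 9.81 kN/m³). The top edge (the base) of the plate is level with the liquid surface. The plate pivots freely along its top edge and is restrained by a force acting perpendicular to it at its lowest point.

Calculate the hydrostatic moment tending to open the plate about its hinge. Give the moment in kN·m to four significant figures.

M ≈ 31.38 kN·m

γ = 0.799 × 9.81 = 7.83819 kN/m³.
The plate makes 22° with the vertical, i.e. θ = 90° − 22° = 68° to the horizontal. Measuring y along the incline from the free-surface line, vertical depth h = y·sinθ with sinθ = 0.927184.
With the apex down, the centroid sits h/3 = 3.01/3 = 1.00333 m below the base (the top edge), so y_c = 1.00333 m and h_c = 1.00333 × 0.927184 = 0.930272 m.
A = ½ × 1.9 × 3.01 = 2.8595 m².
Resultant F = γ·h_c·A = 7.83819 × 0.930272 × 2.8595 = 20.8505 kN.
I_c = b·h³/36 = 1.9 × 3.01³/36 = 1.4393 m⁴.
Centre of pressure: y_p = y_c + I_c/(y_c·A) = 1.00333 + 1.4393/(1.00333 × 2.8595) = 1.00333 + 0.501669 = 1.505 m along the plane.
The resultant acts 1.00333 + 0.501669 = 1.505 m (along the plate) below the hinge at the top edge, so the moment about the hinge is M = F × 1.505 = 20.8505 × 1.505 = 31.38 kN·m.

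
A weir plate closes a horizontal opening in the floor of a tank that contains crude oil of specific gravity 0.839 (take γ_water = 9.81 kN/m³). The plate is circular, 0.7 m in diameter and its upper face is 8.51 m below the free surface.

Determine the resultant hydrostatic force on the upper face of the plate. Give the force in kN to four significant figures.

F ≈ 26.96 kN

γ = 0.839 × 9.81 = 8.23059 kN/m³.
The plate is horizontal, so pressure is uniform at p = γ·h = 8.23059 × 8.51 = 70.0423 kN/m².
A = π(0.35)² = 0.384845 m².
F = p·A = 70.0423 × 0.384845 = 26.9554 kN.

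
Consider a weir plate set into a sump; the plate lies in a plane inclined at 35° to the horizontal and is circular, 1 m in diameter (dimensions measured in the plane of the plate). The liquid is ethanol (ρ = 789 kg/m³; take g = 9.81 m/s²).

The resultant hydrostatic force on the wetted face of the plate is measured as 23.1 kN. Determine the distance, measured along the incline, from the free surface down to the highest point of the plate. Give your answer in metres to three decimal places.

y_top ≈ 6.125 m

γ = ρg = 789 × 9.81 / 1000 = 7.74009 kN/m³.
A = π(0.5)² = 0.785398 m².
From F = γ·h_c·A, the centroid depth is h_c = 23.1/(7.74009 × 0.785398) = 3.79994 m.
Let θ = 35° be the plate's angle to the horizontal; measure y along the incline from where the plane meets the free surface. Vertical depth h = y·sinθ with sinθ = 0.573576.
Along the incline, y_c = h_c/sinθ = 3.79994/0.573576 = 6.625 m.
The centroid is at the centre, 0.5 m below the top of the plate, so the highest point sits at y_top = 6.625 − 0.5 = 6.125 m along the incline.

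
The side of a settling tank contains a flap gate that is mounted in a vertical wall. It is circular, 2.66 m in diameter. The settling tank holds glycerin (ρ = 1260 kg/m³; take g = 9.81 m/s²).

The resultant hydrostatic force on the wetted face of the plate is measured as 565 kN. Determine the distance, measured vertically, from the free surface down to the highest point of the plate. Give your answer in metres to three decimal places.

d_top ≈ 6.895 m

γ = ρg = 1260 × 9.81 / 1000 = 12.3606 kN/m³.
A = π(1.33)² = 5.55716 m².
From F = γ·h_c·A, the centroid depth is h_c = 565/(12.3606 × 5.55716) = 8.22538 m.
The centroid is at the centre, 1.33 m below the top of the plate, so the highest point sits at h_top = 8.22538 − 1.33 = 6.89538 m below the surface.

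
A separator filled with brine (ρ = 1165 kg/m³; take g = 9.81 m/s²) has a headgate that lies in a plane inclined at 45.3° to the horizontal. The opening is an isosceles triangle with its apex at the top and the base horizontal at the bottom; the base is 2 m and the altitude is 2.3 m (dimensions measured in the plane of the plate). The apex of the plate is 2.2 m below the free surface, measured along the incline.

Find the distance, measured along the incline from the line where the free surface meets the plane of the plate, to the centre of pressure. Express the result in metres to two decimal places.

y_p = 3.81 m

γ = ρg = 1165 × 9.81 / 1000 = 11.42865 kN/m³.
Let θ = 45.3° be the plate's angle to the horizontal; measure y along the incline from where the plane meets the free surface. Vertical depth h = y·sinθ with sinθ = 0.710799.
With the apex up, the centroid sits 2h/3 = 2 × 2.3/3 = 1.53333 m below the apex, so y_c = 2.2 + 1.53333 = 3.73333 m and h_c = 3.73333 × 0.710799 = 2.65365 m.
A = ½ × 2 × 2.3 = 2.3 m².
Resultant F = γ·h_c·A = 11.42865 × 2.65365 × 2.3 = 69.7536 kN.
I_c = b·h³/36 = 2 × 2.3³/36 = 0.675944 m⁴.
Centre of pressure: y_p = y_c + I_c/(y_c·A) = 3.73333 + 0.675944/(3.73333 × 2.3) = 3.73333 + 0.0787203 = 3.81205 m along the plane.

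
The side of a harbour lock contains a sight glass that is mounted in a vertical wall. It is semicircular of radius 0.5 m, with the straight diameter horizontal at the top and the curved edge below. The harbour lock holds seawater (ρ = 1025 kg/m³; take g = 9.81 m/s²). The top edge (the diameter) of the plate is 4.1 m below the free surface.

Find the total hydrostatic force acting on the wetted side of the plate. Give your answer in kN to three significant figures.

γ = ρg = 1025 × 9.81 / 1000 = 10.05525 kN/m³.
The centroid of a semicircle lies 4r/(3π) = 0.212207 m from the diameter, here below the top edge, so the centroid depth is h_c = 4.1 + 0.212207 = 4.31221 m.
A = πr²/2 = π × 0.5²/2 = 0.392699 m².
Resultant F = γ·h_c·A = 10.05525 × 4.31221 × 0.392699 = 17.0276 kN.

F ≈ 17.0 kN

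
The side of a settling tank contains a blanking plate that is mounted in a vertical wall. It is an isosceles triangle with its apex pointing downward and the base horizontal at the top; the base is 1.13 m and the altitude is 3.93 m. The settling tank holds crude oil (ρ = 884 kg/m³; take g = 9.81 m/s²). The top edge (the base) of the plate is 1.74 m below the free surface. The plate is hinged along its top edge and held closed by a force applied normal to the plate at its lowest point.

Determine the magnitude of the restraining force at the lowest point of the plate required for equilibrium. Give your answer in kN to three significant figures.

γ = ρg = 884 × 9.81 / 1000 = 8.67204 kN/m³.
With the apex down, the centroid sits h/3 = 3.93/3 = 1.31 m below the base (the top edge), so the centroid depth is h_c = 1.74 + 1.31 = 3.05 m.
A = ½ × 1.13 × 3.93 = 2.22045 m².
Resultant F = γ·h_c·A = 8.67204 × 3.05 × 2.22045 = 58.7303 kN.
I_c = b·h³/36 = 1.13 × 3.93³/36 = 1.90526 m⁴.
Centre of pressure: y_p = y_c + I_c/(y_c·A) = 3.05 + 1.90526/(3.05 × 2.22045) = 3.05 + 0.281328 = 3.33133 m along the plane.
The resultant acts 1.31 + 0.281328 = 1.59133 m (along the plate) below the hinge at the top edge, so the moment about the hinge is M = F × 1.59133 = 58.7303 × 1.59133 = 93.4593 kN·m.
A normal force at the bottom, 3.93 m from the hinge, must supply this moment: P = 93.4593/3.93 = 23.781 kN.

P ≈ 23.8 kN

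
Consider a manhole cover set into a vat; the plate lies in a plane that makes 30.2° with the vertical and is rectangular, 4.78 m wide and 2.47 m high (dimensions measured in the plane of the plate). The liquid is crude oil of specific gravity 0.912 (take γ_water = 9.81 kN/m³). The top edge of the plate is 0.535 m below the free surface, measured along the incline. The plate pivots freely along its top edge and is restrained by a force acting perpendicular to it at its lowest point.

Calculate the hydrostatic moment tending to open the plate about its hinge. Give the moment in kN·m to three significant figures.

γ = 0.912 × 9.81 = 8.94672 kN/m³.
The plate makes 30.2° with the vertical, i.e. θ = 90° − 30.2° = 59.8° to the horizontal. Measuring y along the incline from the free-surface line, vertical depth h = y·sinθ with sinθ = 0.864275.
The centroid lies 2.47/2 = 1.235 m below the top edge, so y_c = 0.535 + 1.235 = 1.77 m and h_c = 1.77 × 0.864275 = 1.52977 m.
A = 4.78 × 2.47 = 11.8066 m².
Resultant F = γ·h_c·A = 8.94672 × 1.52977 × 11.8066 = 161.59 kN.
I_c = b·h³/12 = 4.78 × 2.47³/12 = 6.00257 m⁴.
Centre of pressure: y_p = y_c + I_c/(y_c·A) = 1.77 + 6.00257/(1.77 × 11.8066) = 1.77 + 0.287236 = 2.05724 m along the plane.
The resultant acts 1.235 + 0.287236 = 1.52224 m (along the plate) below the hinge at the top edge, so the moment about the hinge is M = F × 1.52224 = 161.59 × 1.52224 = 245.979 kN·m.

M ≈ 246 kN·m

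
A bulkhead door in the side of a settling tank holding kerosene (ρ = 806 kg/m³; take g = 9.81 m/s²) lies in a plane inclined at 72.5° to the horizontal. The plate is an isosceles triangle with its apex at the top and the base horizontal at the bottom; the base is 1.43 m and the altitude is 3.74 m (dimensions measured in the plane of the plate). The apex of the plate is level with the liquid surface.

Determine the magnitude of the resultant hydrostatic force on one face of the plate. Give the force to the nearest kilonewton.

F ≈ 50 kN

γ = ρg = 806 × 9.81 / 1000 = 7.90686 kN/m³.
Let θ = 72.5° be the plate's angle to the horizontal; measure y along the incline from where the plane meets the free surface. Vertical depth h = y·sinθ with sinθ = 0.953717.
With the apex up, the centroid sits 2h/3 = 2 × 3.74/3 = 2.49333 m below the apex, so y_c = 2.49333 m and h_c = 2.49333 × 0.953717 = 2.37793 m.
A = ½ × 1.43 × 3.74 = 2.6741 m².
Resultant F = γ·h_c·A = 7.90686 × 2.37793 × 2.6741 = 50.2783 kN.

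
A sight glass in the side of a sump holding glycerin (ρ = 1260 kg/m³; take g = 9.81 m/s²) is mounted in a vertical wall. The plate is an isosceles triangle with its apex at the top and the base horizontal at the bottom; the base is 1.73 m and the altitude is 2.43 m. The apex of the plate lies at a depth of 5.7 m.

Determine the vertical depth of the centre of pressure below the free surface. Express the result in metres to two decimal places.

h_p = 7.36 m

γ = ρg = 1260 × 9.81 / 1000 = 12.3606 kN/m³.
With the apex up, the centroid sits 2h/3 = 2 × 2.43/3 = 1.62 m below the apex, so the centroid depth is h_c = 5.7 + 1.62 = 7.32 m.
A = ½ × 1.73 × 2.43 = 2.10195 m².
Resultant F = γ·h_c·A = 12.3606 × 7.32 × 2.10195 = 190.184 kN.
I_c = b·h³/36 = 1.73 × 2.43³/36 = 0.689545 m⁴.
Centre of pressure: y_p = y_c + I_c/(y_c·A) = 7.32 + 0.689545/(7.32 × 2.10195) = 7.32 + 0.0448156 = 7.36482 m along the plane.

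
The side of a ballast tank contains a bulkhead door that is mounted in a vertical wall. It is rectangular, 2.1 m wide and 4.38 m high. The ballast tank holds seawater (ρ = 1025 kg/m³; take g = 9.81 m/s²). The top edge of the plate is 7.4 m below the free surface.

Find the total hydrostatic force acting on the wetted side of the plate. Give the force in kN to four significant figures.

F ≈ 887.0 kN

γ = ρg = 1025 × 9.81 / 1000 = 10.05525 kN/m³.
The centroid lies 4.38/2 = 2.19 m below the top edge, so the centroid depth is h_c = 7.4 + 2.19 = 9.59 m.
A = 2.1 × 4.38 = 9.198 m².
Resultant F = γ·h_c·A = 10.05525 × 9.59 × 9.198 = 886.962 kN.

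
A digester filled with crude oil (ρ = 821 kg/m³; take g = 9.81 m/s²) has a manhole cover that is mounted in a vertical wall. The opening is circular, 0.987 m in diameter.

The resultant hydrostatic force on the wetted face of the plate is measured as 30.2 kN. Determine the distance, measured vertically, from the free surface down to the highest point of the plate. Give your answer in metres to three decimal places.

γ = ρg = 821 × 9.81 / 1000 = 8.05401 kN/m³.
A = π(0.4935)² = 0.765111 m².
From F = γ·h_c·A, the centroid depth is h_c = 30.2/(8.05401 × 0.765111) = 4.90084 m.
The centroid is at the centre, 0.4935 m below the top of the plate, so the highest point sits at h_top = 4.90084 − 0.4935 = 4.40734 m below the surface.

d_top ≈ 4.407 m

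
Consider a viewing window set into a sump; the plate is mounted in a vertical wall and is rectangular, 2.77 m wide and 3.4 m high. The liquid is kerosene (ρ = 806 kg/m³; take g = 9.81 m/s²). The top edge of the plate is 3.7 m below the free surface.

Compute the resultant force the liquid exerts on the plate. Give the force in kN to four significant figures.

F ≈ 402.1 kN

γ = ρg = 806 × 9.81 / 1000 = 7.90686 kN/m³.
The centroid lies 3.4/2 = 1.7 m below the top edge, so the centroid depth is h_c = 3.7 + 1.7 = 5.4 m.
A = 2.77 × 3.4 = 9.418 m².
Resultant F = γ·h_c·A = 7.90686 × 5.4 × 9.418 = 402.121 kN.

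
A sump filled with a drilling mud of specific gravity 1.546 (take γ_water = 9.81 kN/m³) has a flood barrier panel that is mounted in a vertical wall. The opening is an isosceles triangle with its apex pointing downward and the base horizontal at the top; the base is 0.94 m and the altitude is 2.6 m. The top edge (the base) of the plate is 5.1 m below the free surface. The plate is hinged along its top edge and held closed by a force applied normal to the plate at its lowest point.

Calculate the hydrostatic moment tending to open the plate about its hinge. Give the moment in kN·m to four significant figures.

γ = 1.546 × 9.81 = 15.16626 kN/m³.
With the apex down, the centroid sits h/3 = 2.6/3 = 0.866667 m below the base (the top edge), so the centroid depth is h_c = 5.1 + 0.866667 = 5.96667 m.
A = ½ × 0.94 × 2.6 = 1.222 m².
Resultant F = γ·h_c·A = 15.16626 × 5.96667 × 1.222 = 110.581 kN.
I_c = b·h³/36 = 0.94 × 2.6³/36 = 0.458929 m⁴.
Centre of pressure: y_p = y_c + I_c/(y_c·A) = 5.96667 + 0.458929/(5.96667 × 1.222) = 5.96667 + 0.0629423 = 6.02961 m along the plane.
The resultant acts 0.866667 + 0.0629423 = 0.929609 m (along the plate) below the hinge at the top edge, so the moment about the hinge is M = F × 0.929609 = 110.581 × 0.929609 = 102.797 kN·m.

M ≈ 102.8 kN·m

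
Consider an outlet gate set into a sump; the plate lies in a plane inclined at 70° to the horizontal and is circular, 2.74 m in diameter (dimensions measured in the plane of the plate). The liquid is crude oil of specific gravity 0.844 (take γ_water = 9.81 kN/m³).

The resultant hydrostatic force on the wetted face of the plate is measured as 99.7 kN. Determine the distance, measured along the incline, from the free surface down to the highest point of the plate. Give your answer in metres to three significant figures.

y_top ≈ 0.803 m

γ = 0.844 × 9.81 = 8.27964 kN/m³.
A = π(1.37)² = 5.89646 m².
From F = γ·h_c·A, the centroid depth is h_c = 99.7/(8.27964 × 5.89646) = 2.04217 m.
Let θ = 70° be the plate's angle to the horizontal; measure y along the incline from where the plane meets the free surface. Vertical depth h = y·sinθ with sinθ = 0.939693.
Along the incline, y_c = h_c/sinθ = 2.04217/0.939693 = 2.17323 m.
The centroid is at the centre, 1.37 m below the top of the plate, so the highest point sits at y_top = 2.17323 − 1.37 = 0.80323 m along the incline.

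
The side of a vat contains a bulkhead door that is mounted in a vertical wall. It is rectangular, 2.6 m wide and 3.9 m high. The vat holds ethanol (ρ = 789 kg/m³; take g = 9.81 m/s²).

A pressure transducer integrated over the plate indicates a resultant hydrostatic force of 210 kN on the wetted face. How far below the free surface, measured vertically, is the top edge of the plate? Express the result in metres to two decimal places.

d_top ≈ 0.73 m

γ = ρg = 789 × 9.81 / 1000 = 7.74009 kN/m³.
A = 2.6 × 3.9 = 10.14 m².
From F = γ·h_c·A, the centroid depth is h_c = 210/(7.74009 × 10.14) = 2.67569 m.
The centroid lies 3.9/2 = 1.95 m below the top edge, so the top edge sits at h_top = 2.67569 − 1.95 = 0.72569 m below the surface.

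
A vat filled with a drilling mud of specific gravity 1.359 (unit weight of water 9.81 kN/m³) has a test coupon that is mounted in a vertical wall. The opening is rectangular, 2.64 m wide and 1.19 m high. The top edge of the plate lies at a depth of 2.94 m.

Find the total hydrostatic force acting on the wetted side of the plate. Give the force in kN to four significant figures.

γ = 1.359 × 9.81 = 13.33179 kN/m³.
The centroid lies 1.19/2 = 0.595 m below the top edge, so the centroid depth is h_c = 2.94 + 0.595 = 3.535 m.
A = 2.64 × 1.19 = 3.1416 m².
Resultant F = γ·h_c·A = 13.33179 × 3.535 × 3.1416 = 148.057 kN.

F ≈ 148.1 kN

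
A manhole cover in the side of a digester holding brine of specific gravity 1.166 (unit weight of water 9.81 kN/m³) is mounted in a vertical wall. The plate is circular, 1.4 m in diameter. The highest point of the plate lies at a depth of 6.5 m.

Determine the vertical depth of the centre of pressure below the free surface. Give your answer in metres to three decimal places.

γ = 1.166 × 9.81 = 11.43846 kN/m³.
The centroid is at the centre, 0.7 m below the top of the plate, so the centroid depth is h_c = 6.5 + 0.7 = 7.2 m.
A = π(0.7)² = 1.53938 m².
Resultant F = γ·h_c·A = 11.43846 × 7.2 × 1.53938 = 126.779 kN.
I_c = πr⁴/4 = π × 0.7⁴/4 = 0.188574 m⁴.
Centre of pressure: y_p = y_c + I_c/(y_c·A) = 7.2 + 0.188574/(7.2 × 1.53938) = 7.2 + 0.0170139 = 7.21701 m along the plane.

h_p = 7.217 m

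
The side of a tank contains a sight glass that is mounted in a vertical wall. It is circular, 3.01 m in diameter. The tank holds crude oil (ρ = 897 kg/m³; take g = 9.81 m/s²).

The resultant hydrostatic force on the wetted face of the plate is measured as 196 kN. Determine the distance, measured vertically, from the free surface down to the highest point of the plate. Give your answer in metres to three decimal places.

d_top ≈ 1.625 m

γ = ρg = 897 × 9.81 / 1000 = 8.79957 kN/m³.
A = π(1.505)² = 7.11579 m².
From F = γ·h_c·A, the centroid depth is h_c = 196/(8.79957 × 7.11579) = 3.1302 m.
The centroid is at the centre, 1.505 m below the top of the plate, so the highest point sits at h_top = 3.1302 − 1.505 = 1.6252 m below the surface.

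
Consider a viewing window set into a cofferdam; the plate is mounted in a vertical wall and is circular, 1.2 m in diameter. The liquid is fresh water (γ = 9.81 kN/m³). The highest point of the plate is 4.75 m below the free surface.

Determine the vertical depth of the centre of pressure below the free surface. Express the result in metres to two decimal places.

γ = 9.81 kN/m³.
The centroid is at the centre, 0.6 m below the top of the plate, so the centroid depth is h_c = 4.75 + 0.6 = 5.35 m.
A = π(0.6)² = 1.13097 m².
Resultant F = γ·h_c·A = 9.81 × 5.35 × 1.13097 = 59.3573 kN.
I_c = πr⁴/4 = π × 0.6⁴/4 = 0.101788 m⁴.
Centre of pressure: y_p = y_c + I_c/(y_c·A) = 5.35 + 0.101788/(5.35 × 1.13097) = 5.35 + 0.0168225 = 5.36682 m along the plane.

h_p = 5.37 m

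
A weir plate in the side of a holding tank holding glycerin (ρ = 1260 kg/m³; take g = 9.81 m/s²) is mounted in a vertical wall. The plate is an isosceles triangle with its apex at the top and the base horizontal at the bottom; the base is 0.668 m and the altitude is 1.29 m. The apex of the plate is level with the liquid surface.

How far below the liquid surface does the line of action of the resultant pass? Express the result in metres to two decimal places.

γ = ρg = 1260 × 9.81 / 1000 = 12.3606 kN/m³.
With the apex up, the centroid sits 2h/3 = 2 × 1.29/3 = 0.86 m below the apex, so the centroid depth is h_c = 0.86 m.
A = ½ × 0.668 × 1.29 = 0.43086 m².
Resultant F = γ·h_c·A = 12.3606 × 0.86 × 0.43086 = 4.58009 kN.
I_c = b·h³/36 = 0.668 × 1.29³/36 = 0.039833 m⁴.
Centre of pressure: y_p = y_c + I_c/(y_c·A) = 0.86 + 0.039833/(0.86 × 0.43086) = 0.86 + 0.1075 = 0.9675 m along the plane.

h_p = 0.97 m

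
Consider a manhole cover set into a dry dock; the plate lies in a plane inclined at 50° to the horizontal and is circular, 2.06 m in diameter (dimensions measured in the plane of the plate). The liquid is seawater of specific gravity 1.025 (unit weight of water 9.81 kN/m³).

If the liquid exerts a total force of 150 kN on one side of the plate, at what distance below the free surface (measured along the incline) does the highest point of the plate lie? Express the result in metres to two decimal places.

y_top ≈ 4.81 m

γ = 1.025 × 9.81 = 10.05525 kN/m³.
A = π(1.03)² = 3.33292 m².
From F = γ·h_c·A, the centroid depth is h_c = 150/(10.05525 × 3.33292) = 4.47583 m.
Let θ = 50° be the plate's angle to the horizontal; measure y along the incline from where the plane meets the free surface. Vertical depth h = y·sinθ with sinθ = 0.766044.
Along the incline, y_c = h_c/sinθ = 4.47583/0.766044 = 5.84278 m.
The centroid is at the centre, 1.03 m below the top of the plate, so the highest point sits at y_top = 5.84278 − 1.03 = 4.81278 m along the incline.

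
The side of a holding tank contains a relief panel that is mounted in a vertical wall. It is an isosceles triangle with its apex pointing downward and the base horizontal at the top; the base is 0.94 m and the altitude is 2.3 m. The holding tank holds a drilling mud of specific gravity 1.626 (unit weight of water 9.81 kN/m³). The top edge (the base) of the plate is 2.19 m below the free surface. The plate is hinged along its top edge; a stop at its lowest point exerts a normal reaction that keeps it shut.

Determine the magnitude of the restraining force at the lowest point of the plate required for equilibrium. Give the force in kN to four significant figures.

γ = 1.626 × 9.81 = 15.95106 kN/m³.
With the apex down, the centroid sits h/3 = 2.3/3 = 0.766667 m below the base (the top edge), so the centroid depth is h_c = 2.19 + 0.766667 = 2.95667 m.
A = ½ × 0.94 × 2.3 = 1.081 m².
Resultant F = γ·h_c·A = 15.95106 × 2.95667 × 1.081 = 50.9821 kN.
I_c = b·h³/36 = 0.94 × 2.3³/36 = 0.317694 m⁴.
Centre of pressure: y_p = y_c + I_c/(y_c·A) = 2.95667 + 0.317694/(2.95667 × 1.081) = 2.95667 + 0.0993986 = 3.05607 m along the plane.
The resultant acts 0.766667 + 0.0993986 = 0.866066 m (along the plate) below the hinge at the top edge, so the moment about the hinge is M = F × 0.866066 = 50.9821 × 0.866066 = 44.1539 kN·m.
A normal force at the bottom, 2.3 m from the hinge, must supply this moment: P = 44.1539/2.3 = 19.1973 kN.

P ≈ 19.20 kN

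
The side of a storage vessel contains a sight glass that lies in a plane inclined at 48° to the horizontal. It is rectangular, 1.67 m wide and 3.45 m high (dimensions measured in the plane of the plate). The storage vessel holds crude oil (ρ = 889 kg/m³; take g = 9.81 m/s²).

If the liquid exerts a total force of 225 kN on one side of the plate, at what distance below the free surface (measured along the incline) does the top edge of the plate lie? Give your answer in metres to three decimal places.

y_top ≈ 4.301 m

γ = ρg = 889 × 9.81 / 1000 = 8.72109 kN/m³.
A = 1.67 × 3.45 = 5.7615 m².
From F = γ·h_c·A, the centroid depth is h_c = 225/(8.72109 × 5.7615) = 4.47792 m.
Let θ = 48° be the plate's angle to the horizontal; measure y along the incline from where the plane meets the free surface. Vertical depth h = y·sinθ with sinθ = 0.743145.
Along the incline, y_c = h_c/sinθ = 4.47792/0.743145 = 6.02563 m.
The centroid lies 3.45/2 = 1.725 m below the top edge, so the top edge sits at y_top = 6.02563 − 1.725 = 4.30063 m along the incline.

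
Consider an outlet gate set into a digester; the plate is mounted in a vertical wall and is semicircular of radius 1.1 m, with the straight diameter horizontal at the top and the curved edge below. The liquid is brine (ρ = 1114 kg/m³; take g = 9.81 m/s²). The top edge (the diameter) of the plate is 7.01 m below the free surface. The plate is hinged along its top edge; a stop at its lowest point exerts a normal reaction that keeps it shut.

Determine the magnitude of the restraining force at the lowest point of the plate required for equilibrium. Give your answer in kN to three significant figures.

P ≈ 67.5 kN

γ = ρg = 1114 × 9.81 / 1000 = 10.92834 kN/m³.
The centroid of a semicircle lies 4r/(3π) = 0.466854 m from the diameter, here below the top edge, so the centroid depth is h_c = 7.01 + 0.466854 = 7.47685 m.
A = πr²/2 = π × 1.1²/2 = 1.90066 m².
Resultant F = γ·h_c·A = 10.92834 × 7.47685 × 1.90066 = 155.302 kN.
I_c = (π/8 − 8/(9π))·r⁴ = 0.109757 × 1.1⁴ = 0.160695 m⁴.
Centre of pressure: y_p = y_c + I_c/(y_c·A) = 7.47685 + 0.160695/(7.47685 × 1.90066) = 7.47685 + 0.0113078 = 7.48816 m along the plane.
The resultant acts 0.466854 + 0.0113078 = 0.478162 m (along the plate) below the hinge at the top edge, so the moment about the hinge is M = F × 0.478162 = 155.302 × 0.478162 = 74.2595 kN·m.
A normal force at the bottom, 1.1 m from the hinge, must supply this moment: P = 74.2595/1.1 = 67.5086 kN.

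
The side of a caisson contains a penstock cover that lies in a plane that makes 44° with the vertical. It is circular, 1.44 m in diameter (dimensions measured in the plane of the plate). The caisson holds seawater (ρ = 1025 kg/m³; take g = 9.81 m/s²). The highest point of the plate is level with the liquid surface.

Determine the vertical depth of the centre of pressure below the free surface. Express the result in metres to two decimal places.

γ = ρg = 1025 × 9.81 / 1000 = 10.05525 kN/m³.
The plate makes 44° with the vertical, i.e. θ = 90° − 44° = 46° to the horizontal. Measuring y along the incline from the free-surface line, vertical depth h = y·sinθ with sinθ = 0.719340.
The centroid is at the centre, 0.72 m below the top of the plate, so y_c = 0.72 m and h_c = 0.72 × 0.719340 = 0.517925 m.
A = π(0.72)² = 1.6286 m².
Resultant F = γ·h_c·A = 10.05525 × 0.517925 × 1.6286 = 8.48153 kN.
I_c = πr⁴/4 = π × 0.72⁴/4 = 0.211067 m⁴.
Centre of pressure: y_p = y_c + I_c/(y_c·A) = 0.72 + 0.211067/(0.72 × 1.6286) = 0.72 + 0.18 = 0.9 m along the plane.
Vertically, h_p = y_p·sinθ = 0.9 × 0.719340 = 0.647406 m.

h_p = 0.65 m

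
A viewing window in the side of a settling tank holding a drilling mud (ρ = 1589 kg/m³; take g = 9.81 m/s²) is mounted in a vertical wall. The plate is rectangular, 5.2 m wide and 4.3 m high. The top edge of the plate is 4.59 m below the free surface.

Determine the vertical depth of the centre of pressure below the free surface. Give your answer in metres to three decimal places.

γ = ρg = 1589 × 9.81 / 1000 = 15.58809 kN/m³.
The centroid lies 4.3/2 = 2.15 m below the top edge, so the centroid depth is h_c = 4.59 + 2.15 = 6.74 m.
A = 5.2 × 4.3 = 22.36 m².
Resultant F = γ·h_c·A = 15.58809 × 6.74 × 22.36 = 2349.22 kN.
I_c = b·h³/12 = 5.2 × 4.3³/12 = 34.453 m⁴.
Centre of pressure: y_p = y_c + I_c/(y_c·A) = 6.74 + 34.453/(6.74 × 22.36) = 6.74 + 0.22861 = 6.96861 m along the plane.

h_p = 6.969 m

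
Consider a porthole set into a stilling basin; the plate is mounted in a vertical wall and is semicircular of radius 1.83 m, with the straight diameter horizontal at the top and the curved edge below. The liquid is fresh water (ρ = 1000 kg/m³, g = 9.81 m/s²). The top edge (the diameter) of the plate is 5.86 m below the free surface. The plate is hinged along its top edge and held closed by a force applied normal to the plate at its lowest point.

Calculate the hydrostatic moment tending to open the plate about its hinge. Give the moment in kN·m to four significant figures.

M ≈ 278.1 kN·m

γ = ρg = 1000 × 9.81 = 9810 N/m³ = 9.81 kN/m³.
The centroid of a semicircle lies 4r/(3π) = 0.776676 m from the diameter, here below the top edge, so the centroid depth is h_c = 5.86 + 0.776676 = 6.63668 m.
A = πr²/2 = π × 1.83²/2 = 5.26044 m².
Resultant F = γ·h_c·A = 9.81 × 6.63668 × 5.26044 = 342.485 kN.
I_c = (π/8 − 8/(9π))·r⁴ = 0.109757 × 1.83⁴ = 1.23094 m⁴.
Centre of pressure: y_p = y_c + I_c/(y_c·A) = 6.63668 + 1.23094/(6.63668 × 5.26044) = 6.63668 + 0.0352585 = 6.67194 m along the plane.
The resultant acts 0.776676 + 0.0352585 = 0.811935 m (along the plate) below the hinge at the top edge, so the moment about the hinge is M = F × 0.811935 = 342.485 × 0.811935 = 278.076 kN·m.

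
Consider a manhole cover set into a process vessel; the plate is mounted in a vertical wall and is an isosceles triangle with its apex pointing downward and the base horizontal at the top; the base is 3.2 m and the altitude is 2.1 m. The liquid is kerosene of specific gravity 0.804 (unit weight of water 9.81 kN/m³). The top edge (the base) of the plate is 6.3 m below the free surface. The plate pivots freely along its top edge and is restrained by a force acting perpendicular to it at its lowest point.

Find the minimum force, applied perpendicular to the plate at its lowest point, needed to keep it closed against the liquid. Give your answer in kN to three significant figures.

γ = 0.804 × 9.81 = 7.88724 kN/m³.
With the apex down, the centroid sits h/3 = 2.1/3 = 0.7 m below the base (the top edge), so the centroid depth is h_c = 6.3 + 0.7 = 7 m.
A = ½ × 3.2 × 2.1 = 3.36 m².
Resultant F = γ·h_c·A = 7.88724 × 7 × 3.36 = 185.508 kN.
I_c = b·h³/36 = 3.2 × 2.1³/36 = 0.8232 m⁴.
Centre of pressure: y_p = y_c + I_c/(y_c·A) = 7 + 0.8232/(7 × 3.36) = 7 + 0.035 = 7.035 m along the plane.
The resultant acts 0.7 + 0.035 = 0.735 m (along the plate) below the hinge at the top edge, so the moment about the hinge is M = F × 0.735 = 185.508 × 0.735 = 136.348 kN·m.
A normal force at the bottom, 2.1 m from the hinge, must supply this moment: P = 136.348/2.1 = 64.9276 kN.

P ≈ 64.9 kN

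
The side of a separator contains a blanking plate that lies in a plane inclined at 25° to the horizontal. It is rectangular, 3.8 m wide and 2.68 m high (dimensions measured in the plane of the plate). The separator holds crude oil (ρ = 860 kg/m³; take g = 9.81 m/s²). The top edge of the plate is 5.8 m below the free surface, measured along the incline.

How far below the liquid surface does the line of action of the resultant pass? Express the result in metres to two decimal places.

γ = ρg = 860 × 9.81 / 1000 = 8.4366 kN/m³.
Let θ = 25° be the plate's angle to the horizontal; measure y along the incline from where the plane meets the free surface. Vertical depth h = y·sinθ with sinθ = 0.422618.
The centroid lies 2.68/2 = 1.34 m below the top edge, so y_c = 5.8 + 1.34 = 7.14 m and h_c = 7.14 × 0.422618 = 3.01749 m.
A = 3.8 × 2.68 = 10.184 m².
Resultant F = γ·h_c·A = 8.4366 × 3.01749 × 10.184 = 259.258 kN.
I_c = b·h³/12 = 3.8 × 2.68³/12 = 6.09546 m⁴.
Centre of pressure: y_p = y_c + I_c/(y_c·A) = 7.14 + 6.09546/(7.14 × 10.184) = 7.14 + 0.0838282 = 7.22383 m along the plane.
Vertically, h_p = y_p·sinθ = 7.22383 × 0.422618 = 3.05292 m.

h_p = 3.05 m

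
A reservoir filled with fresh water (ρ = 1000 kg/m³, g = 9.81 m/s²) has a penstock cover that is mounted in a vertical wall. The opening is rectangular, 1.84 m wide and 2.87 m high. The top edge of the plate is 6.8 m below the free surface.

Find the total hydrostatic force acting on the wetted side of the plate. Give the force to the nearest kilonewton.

F ≈ 427 kN

γ = ρg = 1000 × 9.81 = 9810 N/m³ = 9.81 kN/m³.
The centroid lies 2.87/2 = 1.435 m below the top edge, so the centroid depth is h_c = 6.8 + 1.435 = 8.235 m.
A = 1.84 × 2.87 = 5.2808 m².
Resultant F = γ·h_c·A = 9.81 × 8.235 × 5.2808 = 426.611 kN.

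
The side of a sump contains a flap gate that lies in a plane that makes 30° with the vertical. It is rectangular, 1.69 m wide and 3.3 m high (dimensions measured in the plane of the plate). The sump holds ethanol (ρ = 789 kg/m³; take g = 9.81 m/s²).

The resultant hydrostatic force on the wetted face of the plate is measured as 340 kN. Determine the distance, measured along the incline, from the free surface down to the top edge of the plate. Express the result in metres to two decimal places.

γ = ρg = 789 × 9.81 / 1000 = 7.74009 kN/m³.
A = 1.69 × 3.3 = 5.577 m².
From F = γ·h_c·A, the centroid depth is h_c = 340/(7.74009 × 5.577) = 7.87648 m.
The plate makes 30° with the vertical, i.e. θ = 90° − 30° = 60° to the horizontal. Measuring y along the incline from the free-surface line, vertical depth h = y·sinθ with sinθ = 0.866025.
Along the incline, y_c = h_c/sinθ = 7.87648/0.866025 = 9.09498 m.
The centroid lies 3.3/2 = 1.65 m below the top edge, so the top edge sits at y_top = 9.09498 − 1.65 = 7.44498 m along the incline.

y_top ≈ 7.44 m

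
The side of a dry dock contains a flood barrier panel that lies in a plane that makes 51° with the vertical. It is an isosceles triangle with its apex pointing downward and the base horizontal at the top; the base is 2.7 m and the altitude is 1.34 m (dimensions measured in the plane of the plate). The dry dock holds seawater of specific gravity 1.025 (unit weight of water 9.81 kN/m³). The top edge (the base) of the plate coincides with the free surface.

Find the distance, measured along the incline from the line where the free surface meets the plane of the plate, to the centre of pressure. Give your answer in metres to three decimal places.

γ = 1.025 × 9.81 = 10.05525 kN/m³.
The plate makes 51° with the vertical, i.e. θ = 90° − 51° = 39° to the horizontal. Measuring y along the incline from the free-surface line, vertical depth h = y·sinθ with sinθ = 0.629320.
With the apex down, the centroid sits h/3 = 1.34/3 = 0.446667 m below the base (the top edge), so y_c = 0.446667 m and h_c = 0.446667 × 0.629320 = 0.281096 m.
A = ½ × 2.7 × 1.34 = 1.809 m².
Resultant F = γ·h_c·A = 10.05525 × 0.281096 × 1.809 = 5.11312 kN.
I_c = b·h³/36 = 2.7 × 1.34³/36 = 0.180458 m⁴.
Centre of pressure: y_p = y_c + I_c/(y_c·A) = 0.446667 + 0.180458/(0.446667 × 1.809) = 0.446667 + 0.223333 = 0.67 m along the plane.

y_p = 0.670 m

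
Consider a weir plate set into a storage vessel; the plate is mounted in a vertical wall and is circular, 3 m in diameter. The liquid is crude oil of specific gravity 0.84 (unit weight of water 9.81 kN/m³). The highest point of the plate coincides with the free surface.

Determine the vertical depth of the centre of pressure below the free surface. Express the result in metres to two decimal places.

h_p = 1.88 m

γ = 0.84 × 9.81 = 8.2404 kN/m³.
The centroid is at the centre, 1.5 m below the top of the plate, so the centroid depth is h_c = 1.5 m.
A = π(1.5)² = 7.06858 m².
Resultant F = γ·h_c·A = 8.2404 × 1.5 × 7.06858 = 87.3719 kN.
I_c = πr⁴/4 = π × 1.5⁴/4 = 3.97608 m⁴.
Centre of pressure: y_p = y_c + I_c/(y_c·A) = 1.5 + 3.97608/(1.5 × 7.06858) = 1.5 + 0.375 = 1.875 m along the plane.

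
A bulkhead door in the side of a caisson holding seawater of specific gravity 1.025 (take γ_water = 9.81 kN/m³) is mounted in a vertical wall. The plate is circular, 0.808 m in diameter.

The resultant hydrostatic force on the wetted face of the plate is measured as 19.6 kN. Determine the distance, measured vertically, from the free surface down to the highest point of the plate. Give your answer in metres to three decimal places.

d_top ≈ 3.397 m

γ = 1.025 × 9.81 = 10.05525 kN/m³.
A = π(0.404)² = 0.512758 m².
From F = γ·h_c·A, the centroid depth is h_c = 19.6/(10.05525 × 0.512758) = 3.80146 m.
The centroid is at the centre, 0.404 m below the top of the plate, so the highest point sits at h_top = 3.80146 − 0.404 = 3.39746 m below the surface.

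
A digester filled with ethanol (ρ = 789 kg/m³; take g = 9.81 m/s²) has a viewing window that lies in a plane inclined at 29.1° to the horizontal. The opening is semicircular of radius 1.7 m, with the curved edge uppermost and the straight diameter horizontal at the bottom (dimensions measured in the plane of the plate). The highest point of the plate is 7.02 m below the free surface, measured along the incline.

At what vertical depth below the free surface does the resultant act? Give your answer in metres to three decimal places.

h_p = 3.902 m

γ = ρg = 789 × 9.81 / 1000 = 7.74009 kN/m³.
Let θ = 29.1° be the plate's angle to the horizontal; measure y along the incline from where the plane meets the free surface. Vertical depth h = y·sinθ with sinθ = 0.486335.
The centroid lies 4r/(3π) = 0.721502 m above the diameter, so r − 4r/(3π) = 1.7 − 0.721502 = 0.978498 m below the topmost point, so y_c = 7.02 + 0.978498 = 7.9985 m and h_c = 7.9985 × 0.486335 = 3.88995 m.
A = πr²/2 = π × 1.7²/2 = 4.5396 m².
Resultant F = γ·h_c·A = 7.74009 × 3.88995 × 4.5396 = 136.681 kN.
I_c = (π/8 − 8/(9π))·r⁴ = 0.109757 × 1.7⁴ = 0.916701 m⁴.
Centre of pressure: y_p = y_c + I_c/(y_c·A) = 7.9985 + 0.916701/(7.9985 × 4.5396) = 7.9985 + 0.0252465 = 8.02375 m along the plane.
Vertically, h_p = y_p·sinθ = 8.02375 × 0.486335 = 3.90223 m.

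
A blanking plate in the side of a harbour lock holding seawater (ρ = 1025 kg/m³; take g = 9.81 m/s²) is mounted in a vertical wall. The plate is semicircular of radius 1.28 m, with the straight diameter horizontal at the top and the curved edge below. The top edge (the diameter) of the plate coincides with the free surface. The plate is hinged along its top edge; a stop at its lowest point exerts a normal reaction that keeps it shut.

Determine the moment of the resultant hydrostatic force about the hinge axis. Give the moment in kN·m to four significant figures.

M ≈ 10.60 kN·m

γ = ρg = 1025 × 9.81 / 1000 = 10.05525 kN/m³.
The centroid of a semicircle lies 4r/(3π) = 0.543249 m from the diameter, here below the top edge, so the centroid depth is h_c = 0.543249 m.
A = πr²/2 = π × 1.28²/2 = 2.57359 m².
Resultant F = γ·h_c·A = 10.05525 × 0.543249 × 2.57359 = 14.0582 kN.
I_c = (π/8 − 8/(9π))·r⁴ = 0.109757 × 1.28⁴ = 0.294627 m⁴.
Centre of pressure: y_p = y_c + I_c/(y_c·A) = 0.543249 + 0.294627/(0.543249 × 2.57359) = 0.543249 + 0.210734 = 0.753983 m along the plane.
The resultant acts 0.543249 + 0.210734 = 0.753983 m (along the plate) below the hinge at the top edge, so the moment about the hinge is M = F × 0.753983 = 14.0582 × 0.753983 = 10.5996 kN·m.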